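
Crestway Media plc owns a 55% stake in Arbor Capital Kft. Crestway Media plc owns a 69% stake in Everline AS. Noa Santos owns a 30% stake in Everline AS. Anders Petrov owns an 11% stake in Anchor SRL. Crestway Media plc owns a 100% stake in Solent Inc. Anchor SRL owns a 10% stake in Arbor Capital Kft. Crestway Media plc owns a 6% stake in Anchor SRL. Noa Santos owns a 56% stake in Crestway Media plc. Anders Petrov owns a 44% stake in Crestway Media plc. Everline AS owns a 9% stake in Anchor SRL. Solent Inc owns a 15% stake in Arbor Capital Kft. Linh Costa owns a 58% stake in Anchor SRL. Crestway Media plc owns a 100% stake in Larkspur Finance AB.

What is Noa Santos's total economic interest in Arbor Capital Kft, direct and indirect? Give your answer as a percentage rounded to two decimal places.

Noa reaches Arbor along 5 paths.
Via Crestway → Anchor: 56% × 6% × 10% = 0.336%.
Via Everline → Anchor: 30% × 9% × 10% = 0.27%.
Via Crestway → Everline → Anchor: 56% × 69% × 9% × 10% = 0.34776%.
Via Crestway: 56% × 55% = 30.8%.
Via Crestway → Solent: 56% × 100% × 15% = 8.4%.
Total: 0.336% + 0.27% + 0.34776% + 30.8% + 8.4% = 40.15376%.
Rounded: 40.15%.

40.15%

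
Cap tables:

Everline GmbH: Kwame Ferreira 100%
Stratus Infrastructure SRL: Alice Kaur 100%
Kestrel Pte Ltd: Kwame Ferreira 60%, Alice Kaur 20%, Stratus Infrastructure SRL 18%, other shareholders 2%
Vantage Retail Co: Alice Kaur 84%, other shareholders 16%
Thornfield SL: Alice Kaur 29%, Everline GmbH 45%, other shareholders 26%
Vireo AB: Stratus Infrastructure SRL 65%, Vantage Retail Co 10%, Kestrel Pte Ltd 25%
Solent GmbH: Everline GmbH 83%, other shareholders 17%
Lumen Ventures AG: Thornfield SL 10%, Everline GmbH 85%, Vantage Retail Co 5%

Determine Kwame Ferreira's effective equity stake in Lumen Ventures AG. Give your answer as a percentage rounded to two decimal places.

Kwame reaches Lumen along 2 paths.
Via Everline → Thornfield: 100% × 45% × 10% = 4.5%.
Via Everline: 100% × 85% = 85%.
Total: 4.5% + 85% = 89.5%.
Rounded: 89.50%.

89.50%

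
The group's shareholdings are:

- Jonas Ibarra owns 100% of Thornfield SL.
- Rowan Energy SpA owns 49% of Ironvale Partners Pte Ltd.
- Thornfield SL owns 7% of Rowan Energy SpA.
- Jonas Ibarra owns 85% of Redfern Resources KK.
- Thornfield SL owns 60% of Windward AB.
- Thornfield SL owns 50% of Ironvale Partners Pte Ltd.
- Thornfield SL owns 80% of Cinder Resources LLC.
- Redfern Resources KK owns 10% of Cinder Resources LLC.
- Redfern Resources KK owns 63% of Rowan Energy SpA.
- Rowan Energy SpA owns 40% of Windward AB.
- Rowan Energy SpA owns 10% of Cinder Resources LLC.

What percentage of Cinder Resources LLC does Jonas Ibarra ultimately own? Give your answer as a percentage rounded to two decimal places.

94.56%

Jonas reaches Cinder along 4 paths.
Via Thornfield: 100% × 80% = 80%.
Via Thornfield → Rowan: 100% × 7% × 10% = 0.7%.
Via Redfern → Rowan: 85% × 63% × 10% = 5.355%.
Via Redfern: 85% × 10% = 8.5%.
Total: 80% + 0.7% + 5.355% + 8.5% = 94.555%.
Rounded: 94.56%.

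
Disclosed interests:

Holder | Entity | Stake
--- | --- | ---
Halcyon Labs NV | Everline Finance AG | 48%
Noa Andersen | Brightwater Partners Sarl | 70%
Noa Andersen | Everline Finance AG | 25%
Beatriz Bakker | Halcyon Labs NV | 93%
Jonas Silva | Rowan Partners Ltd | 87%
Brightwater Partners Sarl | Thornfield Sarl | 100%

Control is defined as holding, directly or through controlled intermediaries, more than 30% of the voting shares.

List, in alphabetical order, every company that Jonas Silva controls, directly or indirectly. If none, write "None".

Jonas holds 87% of Rowan, so Jonas controls Rowan.
No other company's threshold is met.

Rowan Partners Ltd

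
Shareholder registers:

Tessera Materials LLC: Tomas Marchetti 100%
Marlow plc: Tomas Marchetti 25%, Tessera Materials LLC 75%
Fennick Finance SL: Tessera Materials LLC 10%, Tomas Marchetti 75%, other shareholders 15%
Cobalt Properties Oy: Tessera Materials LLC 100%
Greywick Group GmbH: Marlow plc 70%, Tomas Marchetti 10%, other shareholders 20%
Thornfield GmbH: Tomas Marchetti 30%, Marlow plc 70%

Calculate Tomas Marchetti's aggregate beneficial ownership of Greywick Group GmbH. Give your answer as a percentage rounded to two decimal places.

Tomas reaches Greywick along 3 paths.
Via Marlow: 25% × 70% = 17.5%.
Via Tessera → Marlow: 100% × 75% × 70% = 52.5%.
Direct stake: 10% = 10%.
Total: 17.5% + 52.5% + 10% = 80%.
Rounded: 80.00%.

80.00%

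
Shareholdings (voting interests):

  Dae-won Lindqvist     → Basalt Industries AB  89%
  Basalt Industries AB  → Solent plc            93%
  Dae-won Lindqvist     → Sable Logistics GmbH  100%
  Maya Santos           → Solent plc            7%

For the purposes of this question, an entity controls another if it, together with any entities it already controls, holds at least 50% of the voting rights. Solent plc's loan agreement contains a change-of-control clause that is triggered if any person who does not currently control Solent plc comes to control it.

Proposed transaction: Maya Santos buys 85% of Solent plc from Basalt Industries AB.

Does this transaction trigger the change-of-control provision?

Yes

The purchase adds only to Maya's holdings (Basalt's stake shrinks), so Maya is the only person who could newly come to control Solent.
Maya's largest direct stake is 7% in Solent, which does not meet the threshold, so Maya controls no company.
In Solent, Maya's side holds only 7%, not ≥ 50%.
So before the transaction, Maya does not control Solent.
After the purchase, Maya's direct stake in Solent rises to 7% + 85% = 92%, and Basalt's stake falls to 8%.
Maya holds 92% of Solent, so Maya controls Solent.
Maya did not control Solent before and does after, so the clause is triggered.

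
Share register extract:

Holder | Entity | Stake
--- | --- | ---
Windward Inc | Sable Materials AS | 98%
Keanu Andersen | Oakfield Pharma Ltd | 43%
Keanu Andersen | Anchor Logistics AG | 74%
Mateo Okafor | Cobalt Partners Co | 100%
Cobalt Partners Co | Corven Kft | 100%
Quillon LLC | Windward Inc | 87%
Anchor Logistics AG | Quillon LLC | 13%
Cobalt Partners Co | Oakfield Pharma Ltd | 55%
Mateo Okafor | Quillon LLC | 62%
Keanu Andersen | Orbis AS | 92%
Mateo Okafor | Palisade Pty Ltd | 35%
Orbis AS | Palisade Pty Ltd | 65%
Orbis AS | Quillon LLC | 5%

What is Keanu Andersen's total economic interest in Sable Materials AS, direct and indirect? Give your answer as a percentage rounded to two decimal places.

12.12%

Keanu reaches Sable along 2 paths.
Via Anchor → Quillon → Windward: 74% × 13% × 87% × 98% = 8.202012%.
Via Orbis → Quillon → Windward: 92% × 5% × 87% × 98% = 3.92196%.
Total: 8.202012% + 3.92196% = 12.123972%.
Rounded: 12.12%.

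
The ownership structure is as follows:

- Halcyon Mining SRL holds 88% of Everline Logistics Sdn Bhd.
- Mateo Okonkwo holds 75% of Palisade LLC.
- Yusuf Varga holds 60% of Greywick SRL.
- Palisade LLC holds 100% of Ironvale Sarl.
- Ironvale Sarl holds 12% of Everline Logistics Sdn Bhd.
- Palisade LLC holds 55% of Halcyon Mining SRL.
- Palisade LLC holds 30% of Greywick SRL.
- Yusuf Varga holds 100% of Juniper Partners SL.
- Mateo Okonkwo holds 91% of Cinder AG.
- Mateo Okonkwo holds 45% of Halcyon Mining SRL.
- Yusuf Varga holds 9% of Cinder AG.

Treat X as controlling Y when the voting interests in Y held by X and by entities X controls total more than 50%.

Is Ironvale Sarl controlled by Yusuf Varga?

No

Yusuf holds 60% of Greywick, so Yusuf controls Greywick.
Yusuf holds 100% of Juniper, so Yusuf controls Juniper.
Neither Yusuf nor any entity Yusuf controls holds any voting interest in Ironvale.
So Yusuf does not control Ironvale.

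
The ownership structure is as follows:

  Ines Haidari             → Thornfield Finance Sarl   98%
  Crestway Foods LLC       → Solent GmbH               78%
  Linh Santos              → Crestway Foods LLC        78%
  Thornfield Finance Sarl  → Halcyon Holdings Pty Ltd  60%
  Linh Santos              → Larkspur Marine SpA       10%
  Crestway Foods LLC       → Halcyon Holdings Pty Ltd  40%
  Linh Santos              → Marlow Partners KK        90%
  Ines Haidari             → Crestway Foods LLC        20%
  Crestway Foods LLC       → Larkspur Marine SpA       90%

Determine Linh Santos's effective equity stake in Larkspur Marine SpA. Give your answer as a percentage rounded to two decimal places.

Linh reaches Larkspur along 2 paths.
Via Crestway: 78% × 90% = 70.2%.
Direct stake: 10% = 10%.
Total: 70.2% + 10% = 80.2%.
Rounded: 80.20%.

80.20%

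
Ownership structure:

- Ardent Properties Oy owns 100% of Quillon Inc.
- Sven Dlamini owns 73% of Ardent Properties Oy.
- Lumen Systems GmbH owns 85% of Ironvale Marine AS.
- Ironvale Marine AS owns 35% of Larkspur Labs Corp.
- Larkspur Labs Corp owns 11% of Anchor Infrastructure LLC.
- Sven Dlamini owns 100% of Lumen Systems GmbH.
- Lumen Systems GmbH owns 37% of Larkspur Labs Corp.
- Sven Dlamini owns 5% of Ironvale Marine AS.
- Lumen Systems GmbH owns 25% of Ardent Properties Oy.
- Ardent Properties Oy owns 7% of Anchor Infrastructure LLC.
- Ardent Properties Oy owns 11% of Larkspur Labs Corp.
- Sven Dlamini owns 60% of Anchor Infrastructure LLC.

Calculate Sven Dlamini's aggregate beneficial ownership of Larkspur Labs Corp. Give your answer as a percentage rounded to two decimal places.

79.28%

Sven reaches Larkspur along 5 paths.
Via Lumen: 100% × 37% = 37%.
Via Lumen → Ardent: 100% × 25% × 11% = 2.75%.
Via Ardent: 73% × 11% = 8.03%.
Via Ironvale: 5% × 35% = 1.75%.
Via Lumen → Ironvale: 100% × 85% × 35% = 29.75%.
Total: 37% + 2.75% + 8.03% + 1.75% + 29.75% = 79.28%.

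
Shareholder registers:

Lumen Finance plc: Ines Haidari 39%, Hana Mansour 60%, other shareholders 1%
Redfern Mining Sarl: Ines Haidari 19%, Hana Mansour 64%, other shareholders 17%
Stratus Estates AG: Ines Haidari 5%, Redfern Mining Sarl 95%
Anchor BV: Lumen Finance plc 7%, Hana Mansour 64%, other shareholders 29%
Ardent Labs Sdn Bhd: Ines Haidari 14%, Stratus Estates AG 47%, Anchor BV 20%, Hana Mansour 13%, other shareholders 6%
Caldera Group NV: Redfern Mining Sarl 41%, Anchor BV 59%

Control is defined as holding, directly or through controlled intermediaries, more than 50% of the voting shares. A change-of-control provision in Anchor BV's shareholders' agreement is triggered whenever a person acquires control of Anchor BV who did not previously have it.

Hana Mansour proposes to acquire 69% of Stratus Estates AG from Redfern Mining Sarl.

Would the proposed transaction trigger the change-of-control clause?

The purchase adds only to Hana's holdings (Redfern's stake shrinks), so Hana is the only person who could newly come to control Anchor.
Hana holds 60% of Lumen, so Hana controls Lumen.
Lumen and Hana together hold 7% + 64% = 71% of Anchor, so Hana controls Anchor.
So Hana already controls Anchor before the transaction.
After the purchase, Hana holds 69% of Stratus directly, and Redfern's stake falls to 26%.
Hana controlled Anchor already, so this is not a new person acquiring control; every other person's position is unchanged or reduced.
No new person acquires control, so the clause is not triggered.

No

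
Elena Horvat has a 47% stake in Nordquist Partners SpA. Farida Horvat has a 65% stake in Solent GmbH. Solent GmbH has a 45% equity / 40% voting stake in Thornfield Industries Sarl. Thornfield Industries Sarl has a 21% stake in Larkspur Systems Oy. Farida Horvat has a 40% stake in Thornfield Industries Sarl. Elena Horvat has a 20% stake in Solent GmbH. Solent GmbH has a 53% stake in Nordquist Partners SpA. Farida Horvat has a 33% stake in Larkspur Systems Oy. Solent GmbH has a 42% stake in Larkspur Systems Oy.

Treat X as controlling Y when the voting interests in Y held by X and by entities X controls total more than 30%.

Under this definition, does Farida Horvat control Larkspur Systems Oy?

Yes

Farida holds 65% of Solent, so Farida controls Solent.
Solent and Farida together hold 40% + 40% = 80% of Thornfield, so Farida controls Thornfield.
Farida and Solent and Thornfield together hold 33% + 42% + 21% = 96% of Larkspur, so Farida controls Larkspur.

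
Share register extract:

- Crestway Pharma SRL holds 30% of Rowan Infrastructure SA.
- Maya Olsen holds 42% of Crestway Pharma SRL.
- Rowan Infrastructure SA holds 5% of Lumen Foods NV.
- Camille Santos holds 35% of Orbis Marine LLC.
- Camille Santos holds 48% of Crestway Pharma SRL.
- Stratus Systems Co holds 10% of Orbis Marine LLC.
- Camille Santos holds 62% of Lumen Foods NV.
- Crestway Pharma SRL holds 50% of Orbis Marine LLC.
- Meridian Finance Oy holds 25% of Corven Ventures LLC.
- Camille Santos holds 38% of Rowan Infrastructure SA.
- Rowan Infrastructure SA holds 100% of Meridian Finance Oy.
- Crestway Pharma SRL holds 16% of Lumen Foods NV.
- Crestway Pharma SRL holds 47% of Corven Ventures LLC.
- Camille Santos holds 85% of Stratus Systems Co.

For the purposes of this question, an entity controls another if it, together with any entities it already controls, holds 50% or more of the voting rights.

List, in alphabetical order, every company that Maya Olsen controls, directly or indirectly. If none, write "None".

Maya's largest direct stake is 42% in Crestway, which does not meet the threshold.

None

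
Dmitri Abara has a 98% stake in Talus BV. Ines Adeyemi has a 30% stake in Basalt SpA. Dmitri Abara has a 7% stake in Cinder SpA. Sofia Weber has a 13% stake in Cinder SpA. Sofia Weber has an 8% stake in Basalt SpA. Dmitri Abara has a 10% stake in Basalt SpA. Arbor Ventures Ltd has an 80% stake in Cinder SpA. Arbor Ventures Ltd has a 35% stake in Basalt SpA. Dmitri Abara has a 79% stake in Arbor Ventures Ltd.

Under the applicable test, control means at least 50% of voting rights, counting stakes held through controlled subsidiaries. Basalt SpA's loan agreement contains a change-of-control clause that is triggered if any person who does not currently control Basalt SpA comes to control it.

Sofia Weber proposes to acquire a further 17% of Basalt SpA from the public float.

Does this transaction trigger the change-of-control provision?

The purchase changes only Sofia's holdings, so Sofia is the only person who could newly come to control Basalt.
Sofia's largest direct stake is 13% in Cinder, which does not meet the threshold, so Sofia controls no company.
In Basalt, Sofia's side holds only 8%, not ≥ 50%.
So before the transaction, Sofia does not control Basalt.
After the purchase, Sofia's direct stake in Basalt rises to 8% + 17% = 25%.
After the transaction, Sofia's side holds 25% of Basalt, not ≥ 50%, so Sofia still does not control Basalt.
No new person acquires control, so the clause is not triggered.

No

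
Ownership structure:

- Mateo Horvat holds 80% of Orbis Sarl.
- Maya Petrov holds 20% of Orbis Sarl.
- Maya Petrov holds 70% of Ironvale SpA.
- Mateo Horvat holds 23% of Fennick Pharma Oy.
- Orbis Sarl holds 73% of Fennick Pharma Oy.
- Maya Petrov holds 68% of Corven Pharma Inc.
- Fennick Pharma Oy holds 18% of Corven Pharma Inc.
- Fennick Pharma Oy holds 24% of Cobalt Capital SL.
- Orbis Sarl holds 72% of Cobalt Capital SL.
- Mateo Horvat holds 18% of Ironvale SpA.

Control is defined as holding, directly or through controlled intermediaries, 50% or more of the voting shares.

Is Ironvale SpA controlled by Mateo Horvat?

Mateo holds 80% of Orbis, so Mateo controls Orbis.
Orbis and Mateo together hold 73% + 23% = 96% of Fennick, so Mateo controls Fennick.
Fennick and Orbis together hold 24% + 72% = 96% of Cobalt, so Mateo controls Cobalt.
In Ironvale, Mateo's side holds only 18%, not ≥ 50%.
So Mateo does not control Ironvale.

No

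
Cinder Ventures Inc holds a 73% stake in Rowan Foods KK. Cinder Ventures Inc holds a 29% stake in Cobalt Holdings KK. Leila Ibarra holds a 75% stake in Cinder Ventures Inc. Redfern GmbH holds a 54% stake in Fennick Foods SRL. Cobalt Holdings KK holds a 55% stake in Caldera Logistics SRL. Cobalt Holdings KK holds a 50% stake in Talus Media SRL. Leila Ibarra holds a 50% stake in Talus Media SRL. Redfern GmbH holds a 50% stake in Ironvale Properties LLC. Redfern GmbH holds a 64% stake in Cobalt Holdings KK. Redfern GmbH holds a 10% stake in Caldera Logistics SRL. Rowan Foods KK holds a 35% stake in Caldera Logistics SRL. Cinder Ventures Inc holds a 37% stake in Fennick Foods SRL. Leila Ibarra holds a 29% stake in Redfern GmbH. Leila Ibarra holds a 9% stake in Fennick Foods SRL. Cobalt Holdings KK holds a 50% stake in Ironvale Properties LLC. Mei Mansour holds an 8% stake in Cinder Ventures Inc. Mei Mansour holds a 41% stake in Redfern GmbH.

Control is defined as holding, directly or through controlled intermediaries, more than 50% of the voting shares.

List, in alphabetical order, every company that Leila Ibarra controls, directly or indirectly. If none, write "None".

Leila holds 75% of Cinder, so Leila controls Cinder.
Cinder holds 73% of Rowan, so Leila controls Rowan.
No other company's threshold is met.

Cinder Ventures Inc, Rowan Foods KK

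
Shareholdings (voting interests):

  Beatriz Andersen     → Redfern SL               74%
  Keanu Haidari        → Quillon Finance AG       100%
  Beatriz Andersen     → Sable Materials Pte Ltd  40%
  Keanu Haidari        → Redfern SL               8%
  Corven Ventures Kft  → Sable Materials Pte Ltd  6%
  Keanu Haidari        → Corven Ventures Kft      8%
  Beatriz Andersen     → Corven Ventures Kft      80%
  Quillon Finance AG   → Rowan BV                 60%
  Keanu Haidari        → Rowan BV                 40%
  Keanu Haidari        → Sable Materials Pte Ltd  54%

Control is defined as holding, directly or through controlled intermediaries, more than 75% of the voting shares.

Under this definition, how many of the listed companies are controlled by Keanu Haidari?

2

Keanu holds 100% of Quillon, so Keanu controls Quillon.
Keanu and Quillon together hold 40% + 60% = 100% of Rowan, so Keanu controls Rowan.
No other company's threshold is met.
Keanu controls 2 companies.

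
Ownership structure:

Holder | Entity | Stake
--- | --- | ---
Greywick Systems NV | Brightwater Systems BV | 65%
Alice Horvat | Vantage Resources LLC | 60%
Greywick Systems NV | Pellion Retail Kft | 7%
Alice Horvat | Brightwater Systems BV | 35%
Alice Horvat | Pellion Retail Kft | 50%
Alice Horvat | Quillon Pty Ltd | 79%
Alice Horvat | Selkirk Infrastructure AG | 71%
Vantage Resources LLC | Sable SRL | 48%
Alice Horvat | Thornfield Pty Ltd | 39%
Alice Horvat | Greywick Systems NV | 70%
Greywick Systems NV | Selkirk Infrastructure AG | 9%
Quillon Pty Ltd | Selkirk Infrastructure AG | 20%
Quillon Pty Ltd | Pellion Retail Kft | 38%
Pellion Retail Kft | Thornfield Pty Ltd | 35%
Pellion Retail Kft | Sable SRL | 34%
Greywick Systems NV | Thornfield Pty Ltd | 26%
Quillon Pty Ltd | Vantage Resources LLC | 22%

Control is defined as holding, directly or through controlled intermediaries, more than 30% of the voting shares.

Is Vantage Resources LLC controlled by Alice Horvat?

Alice holds 79% of Quillon, so Alice controls Quillon.
Quillon and Alice together hold 22% + 60% = 82% of Vantage, so Alice controls Vantage.

Yes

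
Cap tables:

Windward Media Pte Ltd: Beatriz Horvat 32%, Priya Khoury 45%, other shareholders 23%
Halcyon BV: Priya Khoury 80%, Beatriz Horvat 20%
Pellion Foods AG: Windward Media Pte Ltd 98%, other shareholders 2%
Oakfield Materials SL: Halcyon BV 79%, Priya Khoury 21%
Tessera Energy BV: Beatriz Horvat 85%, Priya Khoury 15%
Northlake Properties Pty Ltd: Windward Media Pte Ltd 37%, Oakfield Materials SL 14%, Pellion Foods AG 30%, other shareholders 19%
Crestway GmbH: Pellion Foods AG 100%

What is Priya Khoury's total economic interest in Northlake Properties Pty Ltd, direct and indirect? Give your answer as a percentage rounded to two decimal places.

41.67%

Priya reaches Northlake along 4 paths.
Via Windward: 45% × 37% = 16.65%.
Via Halcyon → Oakfield: 80% × 79% × 14% = 8.848%.
Via Oakfield: 21% × 14% = 2.94%.
Via Windward → Pellion: 45% × 98% × 30% = 13.23%.
Total: 16.65% + 8.848% + 2.94% + 13.23% = 41.668%.
Rounded: 41.67%.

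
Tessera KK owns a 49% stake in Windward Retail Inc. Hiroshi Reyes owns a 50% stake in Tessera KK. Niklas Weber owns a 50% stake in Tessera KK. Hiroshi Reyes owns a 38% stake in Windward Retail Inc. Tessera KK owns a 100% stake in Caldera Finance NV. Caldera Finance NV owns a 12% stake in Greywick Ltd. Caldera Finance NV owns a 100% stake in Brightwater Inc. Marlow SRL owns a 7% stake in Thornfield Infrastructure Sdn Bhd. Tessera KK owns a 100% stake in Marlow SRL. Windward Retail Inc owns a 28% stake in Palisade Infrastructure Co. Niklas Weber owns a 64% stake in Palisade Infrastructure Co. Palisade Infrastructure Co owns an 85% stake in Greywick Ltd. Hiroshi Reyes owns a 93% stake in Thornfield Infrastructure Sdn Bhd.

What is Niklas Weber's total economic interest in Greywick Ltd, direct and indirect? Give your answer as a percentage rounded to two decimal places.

66.23%

Niklas reaches Greywick along 3 paths.
Via Tessera → Windward → Palisade: 50% × 49% × 28% × 85% = 5.831%.
Via Palisade: 64% × 85% = 54.4%.
Via Tessera → Caldera: 50% × 100% × 12% = 6%.
Total: 5.831% + 54.4% + 6% = 66.231%.
Rounded: 66.23%.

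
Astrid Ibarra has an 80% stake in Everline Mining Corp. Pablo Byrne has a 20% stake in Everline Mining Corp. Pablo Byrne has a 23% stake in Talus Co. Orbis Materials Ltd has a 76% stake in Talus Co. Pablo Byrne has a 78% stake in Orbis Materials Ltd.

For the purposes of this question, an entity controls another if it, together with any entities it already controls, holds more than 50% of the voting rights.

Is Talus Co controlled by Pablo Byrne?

Pablo holds 78% of Orbis, so Pablo controls Orbis.
Orbis and Pablo together hold 76% + 23% = 99% of Talus, so Pablo controls Talus.

Yes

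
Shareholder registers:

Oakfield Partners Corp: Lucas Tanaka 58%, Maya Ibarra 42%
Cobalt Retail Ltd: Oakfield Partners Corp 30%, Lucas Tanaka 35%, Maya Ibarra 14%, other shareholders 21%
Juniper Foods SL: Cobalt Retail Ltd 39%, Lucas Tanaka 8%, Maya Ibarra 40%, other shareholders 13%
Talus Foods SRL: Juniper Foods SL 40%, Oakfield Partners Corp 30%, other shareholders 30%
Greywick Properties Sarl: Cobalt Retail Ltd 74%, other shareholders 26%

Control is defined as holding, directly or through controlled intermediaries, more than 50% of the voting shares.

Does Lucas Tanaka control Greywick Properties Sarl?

Yes

Lucas holds 58% of Oakfield, so Lucas controls Oakfield.
Oakfield and Lucas together hold 30% + 35% = 65% of Cobalt, so Lucas controls Cobalt.
Cobalt holds 74% of Greywick, so Lucas controls Greywick.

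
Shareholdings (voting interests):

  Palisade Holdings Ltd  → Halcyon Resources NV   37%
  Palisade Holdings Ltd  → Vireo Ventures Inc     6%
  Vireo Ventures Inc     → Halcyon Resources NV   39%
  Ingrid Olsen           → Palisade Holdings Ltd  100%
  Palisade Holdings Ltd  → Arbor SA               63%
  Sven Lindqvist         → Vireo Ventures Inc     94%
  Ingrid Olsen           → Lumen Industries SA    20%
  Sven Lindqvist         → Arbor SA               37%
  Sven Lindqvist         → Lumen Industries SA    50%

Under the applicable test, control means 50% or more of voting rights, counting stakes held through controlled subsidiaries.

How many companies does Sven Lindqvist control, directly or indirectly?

2

Sven holds 50% of Lumen, so Sven controls Lumen.
Sven holds 94% of Vireo, so Sven controls Vireo.
No other company's threshold is met.
Sven controls 2 companies.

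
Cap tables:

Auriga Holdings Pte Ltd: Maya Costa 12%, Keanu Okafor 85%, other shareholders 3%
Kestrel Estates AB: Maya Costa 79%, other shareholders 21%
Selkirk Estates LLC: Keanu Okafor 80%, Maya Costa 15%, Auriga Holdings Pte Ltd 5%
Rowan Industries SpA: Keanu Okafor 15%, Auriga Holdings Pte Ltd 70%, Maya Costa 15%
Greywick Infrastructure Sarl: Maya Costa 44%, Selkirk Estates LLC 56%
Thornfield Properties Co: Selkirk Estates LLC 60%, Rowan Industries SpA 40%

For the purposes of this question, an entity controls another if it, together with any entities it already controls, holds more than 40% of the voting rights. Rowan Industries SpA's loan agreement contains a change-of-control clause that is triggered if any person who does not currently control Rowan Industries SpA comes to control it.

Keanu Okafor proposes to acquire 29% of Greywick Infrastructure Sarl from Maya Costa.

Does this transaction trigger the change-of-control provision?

The purchase adds only to Keanu's holdings (Maya's stake shrinks), so Keanu is the only person who could newly come to control Rowan.
Keanu holds 85% of Auriga, so Keanu controls Auriga.
Keanu and Auriga together hold 15% + 70% = 85% of Rowan, so Keanu controls Rowan.
So Keanu already controls Rowan before the transaction.
After the purchase, Keanu holds 29% of Greywick directly, and Maya's stake falls to 15%.
Keanu controlled Rowan already, so this is not a new person acquiring control; every other person's position is unchanged or reduced.
No new person acquires control, so the clause is not triggered.

No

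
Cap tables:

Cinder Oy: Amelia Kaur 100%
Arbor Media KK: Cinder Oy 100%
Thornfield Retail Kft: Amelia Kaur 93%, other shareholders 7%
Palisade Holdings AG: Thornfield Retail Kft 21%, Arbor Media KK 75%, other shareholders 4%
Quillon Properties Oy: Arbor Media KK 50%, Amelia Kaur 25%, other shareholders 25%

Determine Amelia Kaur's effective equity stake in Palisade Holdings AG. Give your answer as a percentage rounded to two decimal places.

94.53%

Amelia reaches Palisade along 2 paths.
Via Thornfield: 93% × 21% = 19.53%.
Via Cinder → Arbor: 100% × 100% × 75% = 75%.
Total: 19.53% + 75% = 94.53%.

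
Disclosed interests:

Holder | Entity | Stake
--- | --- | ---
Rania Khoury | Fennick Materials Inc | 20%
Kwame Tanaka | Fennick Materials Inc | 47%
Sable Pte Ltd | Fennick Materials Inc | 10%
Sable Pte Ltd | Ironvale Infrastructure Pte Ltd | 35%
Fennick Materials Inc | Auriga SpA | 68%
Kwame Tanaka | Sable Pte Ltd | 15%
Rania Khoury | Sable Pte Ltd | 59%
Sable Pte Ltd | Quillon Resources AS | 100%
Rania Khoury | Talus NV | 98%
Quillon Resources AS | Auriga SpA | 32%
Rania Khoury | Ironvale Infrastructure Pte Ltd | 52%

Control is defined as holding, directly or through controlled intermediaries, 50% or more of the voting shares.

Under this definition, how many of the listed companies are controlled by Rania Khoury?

Rania holds 59% of Sable, so Rania controls Sable.
Rania holds 98% of Talus, so Rania controls Talus.
Sable holds 100% of Quillon, so Rania controls Quillon.
Rania and Sable together hold 52% + 35% = 87% of Ironvale, so Rania controls Ironvale.
No other company's threshold is met.
Rania controls 4 companies.

4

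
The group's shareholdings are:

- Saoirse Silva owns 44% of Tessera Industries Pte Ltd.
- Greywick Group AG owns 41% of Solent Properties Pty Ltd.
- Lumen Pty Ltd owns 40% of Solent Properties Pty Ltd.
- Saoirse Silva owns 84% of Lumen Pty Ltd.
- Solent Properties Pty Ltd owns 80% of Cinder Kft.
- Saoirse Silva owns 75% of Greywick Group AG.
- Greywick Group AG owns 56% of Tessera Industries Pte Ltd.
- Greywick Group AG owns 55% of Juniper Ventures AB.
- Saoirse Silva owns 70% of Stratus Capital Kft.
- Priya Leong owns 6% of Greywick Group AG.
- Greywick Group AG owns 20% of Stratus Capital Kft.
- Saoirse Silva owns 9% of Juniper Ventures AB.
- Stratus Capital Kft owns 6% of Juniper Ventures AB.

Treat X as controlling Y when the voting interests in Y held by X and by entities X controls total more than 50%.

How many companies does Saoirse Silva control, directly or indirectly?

Saoirse holds 75% of Greywick, so Saoirse controls Greywick.
Saoirse and Greywick together hold 70% + 20% = 90% of Stratus, so Saoirse controls Stratus.
Greywick and Saoirse together hold 56% + 44% = 100% of Tessera, so Saoirse controls Tessera.
Saoirse holds 84% of Lumen, so Saoirse controls Lumen.
Lumen and Greywick together hold 40% + 41% = 81% of Solent, so Saoirse controls Solent.
Solent holds 80% of Cinder, so Saoirse controls Cinder.
Stratus and Saoirse and Greywick together hold 6% + 9% + 55% = 70% of Juniper, so Saoirse controls Juniper.
Saoirse controls 7 companies.

7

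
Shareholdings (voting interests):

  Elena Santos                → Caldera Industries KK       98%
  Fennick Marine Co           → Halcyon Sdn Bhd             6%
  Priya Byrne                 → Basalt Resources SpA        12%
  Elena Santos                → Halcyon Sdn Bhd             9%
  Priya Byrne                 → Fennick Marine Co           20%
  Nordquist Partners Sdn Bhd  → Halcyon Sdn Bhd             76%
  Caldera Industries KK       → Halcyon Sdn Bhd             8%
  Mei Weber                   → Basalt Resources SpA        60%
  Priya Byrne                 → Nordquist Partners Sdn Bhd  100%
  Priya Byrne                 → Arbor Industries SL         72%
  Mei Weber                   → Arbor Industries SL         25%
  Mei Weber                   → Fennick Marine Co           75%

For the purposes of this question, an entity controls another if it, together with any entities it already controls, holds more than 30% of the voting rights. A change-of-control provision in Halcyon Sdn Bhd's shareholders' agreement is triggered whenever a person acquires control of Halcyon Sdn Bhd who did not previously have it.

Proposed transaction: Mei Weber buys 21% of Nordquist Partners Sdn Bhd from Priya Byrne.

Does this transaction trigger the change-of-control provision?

No

The purchase adds only to Mei's holdings (Priya's stake shrinks), so Mei is the only person who could newly come to control Halcyon.
Mei holds 60% of Basalt, so Mei controls Basalt.
Mei holds 75% of Fennick, so Mei controls Fennick.
In Halcyon, Mei's side holds only 6%, not > 30%.
So before the transaction, Mei does not control Halcyon.
After the purchase, Mei holds 21% of Nordquist directly, and Priya's stake falls to 79%.
Mei's side now holds 21% of Nordquist, not > 30%, so Mei still does not control Nordquist.
After the transaction, Mei's side holds 6% of Halcyon, not > 30%, so Mei still does not control Halcyon.
No new person acquires control, so the clause is not triggered.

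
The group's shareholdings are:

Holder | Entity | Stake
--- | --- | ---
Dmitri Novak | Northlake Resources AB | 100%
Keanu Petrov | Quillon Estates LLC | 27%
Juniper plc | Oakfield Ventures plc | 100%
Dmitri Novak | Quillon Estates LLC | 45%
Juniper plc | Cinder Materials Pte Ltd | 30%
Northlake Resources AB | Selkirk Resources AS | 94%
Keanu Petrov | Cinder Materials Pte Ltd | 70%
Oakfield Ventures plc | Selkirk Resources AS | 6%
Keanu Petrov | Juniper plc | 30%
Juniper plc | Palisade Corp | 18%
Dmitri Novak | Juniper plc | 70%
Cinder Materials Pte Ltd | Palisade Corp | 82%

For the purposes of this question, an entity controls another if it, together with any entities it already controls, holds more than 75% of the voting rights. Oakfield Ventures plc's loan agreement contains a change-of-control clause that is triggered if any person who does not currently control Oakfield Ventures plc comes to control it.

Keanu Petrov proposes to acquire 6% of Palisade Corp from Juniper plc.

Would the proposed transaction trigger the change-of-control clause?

The purchase adds only to Keanu's holdings (Juniper's stake shrinks), so Keanu is the only person who could newly come to control Oakfield.
Keanu's largest direct stake is 70% in Cinder, which does not meet the threshold, so Keanu controls no company.
Neither Keanu nor any entity Keanu controls holds any voting interest in Oakfield.
So before the transaction, Keanu does not control Oakfield.
After the purchase, Keanu holds 6% of Palisade directly, and Juniper's stake falls to 12%.
Keanu's side now holds 6% of Palisade, not > 75%, so Keanu still does not control Palisade.
After the transaction, neither Keanu nor any entity Keanu controls holds a voting interest in Oakfield, so Keanu still does not control it.
No new person acquires control, so the clause is not triggered.

No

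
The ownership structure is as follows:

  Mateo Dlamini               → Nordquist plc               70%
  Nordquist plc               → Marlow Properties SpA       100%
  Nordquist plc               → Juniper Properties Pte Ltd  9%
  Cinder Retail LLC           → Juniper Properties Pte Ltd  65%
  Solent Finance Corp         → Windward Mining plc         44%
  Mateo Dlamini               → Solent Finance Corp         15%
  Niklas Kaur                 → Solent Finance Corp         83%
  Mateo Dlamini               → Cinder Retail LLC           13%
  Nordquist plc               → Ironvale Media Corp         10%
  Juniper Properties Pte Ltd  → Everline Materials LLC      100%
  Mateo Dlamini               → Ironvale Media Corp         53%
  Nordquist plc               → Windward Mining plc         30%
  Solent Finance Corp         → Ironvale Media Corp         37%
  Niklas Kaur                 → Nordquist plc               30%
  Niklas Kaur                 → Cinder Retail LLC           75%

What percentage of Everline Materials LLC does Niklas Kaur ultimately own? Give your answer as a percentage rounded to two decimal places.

Niklas reaches Everline along 2 paths.
Via Nordquist → Juniper: 30% × 9% × 100% = 2.7%.
Via Cinder → Juniper: 75% × 65% × 100% = 48.75%.
Total: 2.7% + 48.75% = 51.45%.

51.45%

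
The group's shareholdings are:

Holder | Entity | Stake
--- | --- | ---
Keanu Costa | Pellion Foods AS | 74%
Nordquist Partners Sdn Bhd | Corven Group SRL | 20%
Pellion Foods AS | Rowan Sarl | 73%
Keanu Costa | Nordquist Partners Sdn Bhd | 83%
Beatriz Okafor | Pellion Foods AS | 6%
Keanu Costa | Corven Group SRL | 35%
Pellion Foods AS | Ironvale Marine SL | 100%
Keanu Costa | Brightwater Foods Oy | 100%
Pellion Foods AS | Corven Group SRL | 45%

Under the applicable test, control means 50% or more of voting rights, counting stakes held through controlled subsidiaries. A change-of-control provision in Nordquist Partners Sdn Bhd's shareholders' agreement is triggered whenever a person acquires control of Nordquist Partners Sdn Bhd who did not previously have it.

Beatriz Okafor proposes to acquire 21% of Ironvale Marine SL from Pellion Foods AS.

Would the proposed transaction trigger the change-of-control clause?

The purchase adds only to Beatriz's holdings (Pellion's stake shrinks), so Beatriz is the only person who could newly come to control Nordquist.
Beatriz's largest direct stake is 6% in Pellion, which does not meet the threshold, so Beatriz controls no company.
Neither Beatriz nor any entity Beatriz controls holds any voting interest in Nordquist.
So before the transaction, Beatriz does not control Nordquist.
After the purchase, Beatriz holds 21% of Ironvale directly, and Pellion's stake falls to 79%.
Beatriz's side now holds 21% of Ironvale, not ≥ 50%, so Beatriz still does not control Ironvale.
After the transaction, neither Beatriz nor any entity Beatriz controls holds a voting interest in Nordquist, so Beatriz still does not control it.
No new person acquires control, so the clause is not triggered.

No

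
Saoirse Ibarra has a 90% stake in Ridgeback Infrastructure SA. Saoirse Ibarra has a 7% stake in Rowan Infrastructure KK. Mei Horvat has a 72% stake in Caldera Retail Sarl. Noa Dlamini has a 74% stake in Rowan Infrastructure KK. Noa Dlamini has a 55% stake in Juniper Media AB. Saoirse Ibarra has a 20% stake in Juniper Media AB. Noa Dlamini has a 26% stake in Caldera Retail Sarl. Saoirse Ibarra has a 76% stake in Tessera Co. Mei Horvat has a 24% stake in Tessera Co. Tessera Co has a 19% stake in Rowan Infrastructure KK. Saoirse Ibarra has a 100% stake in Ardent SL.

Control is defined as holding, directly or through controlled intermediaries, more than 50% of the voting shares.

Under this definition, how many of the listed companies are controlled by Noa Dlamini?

Noa holds 55% of Juniper, so Noa controls Juniper.
Noa holds 74% of Rowan, so Noa controls Rowan.
No other company's threshold is met.
Noa controls 2 companies.

2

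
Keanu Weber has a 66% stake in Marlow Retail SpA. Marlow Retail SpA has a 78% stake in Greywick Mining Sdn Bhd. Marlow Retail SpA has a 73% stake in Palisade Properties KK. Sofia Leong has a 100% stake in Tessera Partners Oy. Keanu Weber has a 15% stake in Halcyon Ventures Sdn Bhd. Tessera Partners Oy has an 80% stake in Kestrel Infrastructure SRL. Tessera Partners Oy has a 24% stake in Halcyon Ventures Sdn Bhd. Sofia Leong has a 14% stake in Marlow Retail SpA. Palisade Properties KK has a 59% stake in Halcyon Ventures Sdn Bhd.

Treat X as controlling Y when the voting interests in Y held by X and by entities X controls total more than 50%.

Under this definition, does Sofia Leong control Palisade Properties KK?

Sofia holds 100% of Tessera, so Sofia controls Tessera.
Tessera holds 80% of Kestrel, so Sofia controls Kestrel.
Neither Sofia nor any entity Sofia controls holds any voting interest in Palisade.
So Sofia does not control Palisade.

No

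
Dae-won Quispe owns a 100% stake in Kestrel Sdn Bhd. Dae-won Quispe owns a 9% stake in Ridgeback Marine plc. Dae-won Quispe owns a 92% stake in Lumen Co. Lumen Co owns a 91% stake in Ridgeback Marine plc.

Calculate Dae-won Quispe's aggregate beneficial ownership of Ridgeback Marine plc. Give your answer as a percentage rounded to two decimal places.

92.72%

Dae-won reaches Ridgeback along 2 paths.
Direct stake: 9% = 9%.
Via Lumen: 92% × 91% = 83.72%.
Total: 9% + 83.72% = 92.72%.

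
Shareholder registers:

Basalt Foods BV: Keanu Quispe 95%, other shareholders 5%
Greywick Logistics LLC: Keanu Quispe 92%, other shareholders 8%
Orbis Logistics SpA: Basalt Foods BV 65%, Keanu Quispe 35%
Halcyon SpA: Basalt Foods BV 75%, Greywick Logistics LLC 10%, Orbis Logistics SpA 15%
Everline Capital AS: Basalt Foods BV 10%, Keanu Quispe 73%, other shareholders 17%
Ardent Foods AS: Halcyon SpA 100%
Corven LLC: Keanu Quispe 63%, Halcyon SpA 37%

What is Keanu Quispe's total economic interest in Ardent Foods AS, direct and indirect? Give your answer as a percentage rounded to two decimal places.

94.96%

Keanu reaches Ardent along 4 paths.
Via Basalt → Halcyon: 95% × 75% × 100% = 71.25%.
Via Greywick → Halcyon: 92% × 10% × 100% = 9.2%.
Via Basalt → Orbis → Halcyon: 95% × 65% × 15% × 100% = 9.2625%.
Via Orbis → Halcyon: 35% × 15% × 100% = 5.25%.
Total: 71.25% + 9.2% + 9.2625% + 5.25% = 94.9625%.
Rounded: 94.96%.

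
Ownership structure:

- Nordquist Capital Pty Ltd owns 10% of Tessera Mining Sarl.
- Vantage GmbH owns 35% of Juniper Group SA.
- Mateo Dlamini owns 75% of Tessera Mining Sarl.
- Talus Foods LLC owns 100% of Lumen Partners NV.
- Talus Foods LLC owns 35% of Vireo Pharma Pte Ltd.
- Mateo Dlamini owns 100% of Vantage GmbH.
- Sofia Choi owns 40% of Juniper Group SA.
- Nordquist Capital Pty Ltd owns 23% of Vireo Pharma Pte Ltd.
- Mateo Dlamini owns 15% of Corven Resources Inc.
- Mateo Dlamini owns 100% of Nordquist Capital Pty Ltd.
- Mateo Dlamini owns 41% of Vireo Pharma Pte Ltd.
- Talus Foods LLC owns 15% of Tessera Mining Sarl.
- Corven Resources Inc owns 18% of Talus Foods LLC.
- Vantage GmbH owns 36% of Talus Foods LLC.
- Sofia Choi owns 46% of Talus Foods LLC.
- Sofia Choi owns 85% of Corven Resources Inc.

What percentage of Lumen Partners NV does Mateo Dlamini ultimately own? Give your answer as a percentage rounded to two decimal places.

38.70%

Mateo reaches Lumen along 2 paths.
Via Corven → Talus: 15% × 18% × 100% = 2.7%.
Via Vantage → Talus: 100% × 36% × 100% = 36%.
Total: 2.7% + 36% = 38.7%.
Rounded: 38.70%.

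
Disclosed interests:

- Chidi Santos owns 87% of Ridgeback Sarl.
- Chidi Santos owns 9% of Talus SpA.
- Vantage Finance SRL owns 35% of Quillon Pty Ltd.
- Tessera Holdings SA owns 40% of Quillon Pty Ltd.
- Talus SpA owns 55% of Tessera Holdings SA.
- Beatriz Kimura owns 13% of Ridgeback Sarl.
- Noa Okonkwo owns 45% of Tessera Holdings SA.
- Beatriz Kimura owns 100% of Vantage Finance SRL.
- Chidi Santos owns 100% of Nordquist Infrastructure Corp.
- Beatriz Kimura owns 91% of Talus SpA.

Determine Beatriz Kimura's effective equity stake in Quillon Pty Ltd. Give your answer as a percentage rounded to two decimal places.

Beatriz reaches Quillon along 2 paths.
Via Vantage: 100% × 35% = 35%.
Via Talus → Tessera: 91% × 55% × 40% = 20.02%.
Total: 35% + 20.02% = 55.02%.

55.02%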